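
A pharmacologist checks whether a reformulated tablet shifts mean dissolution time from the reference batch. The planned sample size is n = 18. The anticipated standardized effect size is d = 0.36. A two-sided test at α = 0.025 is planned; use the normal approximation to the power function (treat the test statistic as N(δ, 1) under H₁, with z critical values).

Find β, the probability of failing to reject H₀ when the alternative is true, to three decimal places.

Noncentrality parameter: δ = d·√n = 0.36 × √18 = 1.5274
Two-sided α = 0.025 → critical value z_{0.0125} = 2.241.
Power = Φ(δ − 2.241) + Φ(−δ − 2.241) = Φ(-0.714) + Φ(-3.769) = 0.2376 + 0.0001 = 0.2377.
Type II error: β = 1 − power = 1 − 0.2377 = 0.7623.

β ≈ 0.762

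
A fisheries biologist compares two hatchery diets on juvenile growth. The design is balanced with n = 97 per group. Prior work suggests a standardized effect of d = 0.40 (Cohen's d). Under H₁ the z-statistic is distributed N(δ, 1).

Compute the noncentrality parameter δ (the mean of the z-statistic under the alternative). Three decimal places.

δ ≈ 2.786

δ = d·√(n/2) = 0.40 × √(97/2) = 2.7857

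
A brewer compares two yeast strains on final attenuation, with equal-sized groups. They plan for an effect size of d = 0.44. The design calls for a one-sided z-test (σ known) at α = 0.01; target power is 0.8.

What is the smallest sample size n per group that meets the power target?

n = 104 per group

Set Φ(δ − 2.326) = 0.8; then δ − 2.326 = Φ⁻¹(0.8) = 0.842, giving δ = 3.168.
δ = d·√(n/2) ⇒ n = 2(δ/d)² = 2 × (3.168 / 0.44)² = 103.68.
Round up to the next whole unit.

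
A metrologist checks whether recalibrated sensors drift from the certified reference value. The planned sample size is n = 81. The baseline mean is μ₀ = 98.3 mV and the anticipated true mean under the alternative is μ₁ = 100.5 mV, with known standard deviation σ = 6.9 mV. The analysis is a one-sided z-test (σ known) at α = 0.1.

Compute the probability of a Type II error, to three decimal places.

Standardized effect: d = |μ₁ − μ₀| / σ = |100.5 − 98.3| / 6.9 = 0.3188
Noncentrality parameter: δ = d·√n = 0.3188 × √81 = 2.8696
Critical value for a one-sided test at α = 0.1: z_α = 1.282.
Power = P(Z > 1.282 − δ) = Φ(1.588) = 0.9439.
Type II error: β = 1 − power = 1 − 0.9439 = 0.0561.

β ≈ 0.056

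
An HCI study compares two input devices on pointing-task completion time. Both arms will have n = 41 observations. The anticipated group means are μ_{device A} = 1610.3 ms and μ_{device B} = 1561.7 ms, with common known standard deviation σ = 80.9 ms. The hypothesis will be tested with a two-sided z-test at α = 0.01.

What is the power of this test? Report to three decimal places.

Standardized effect: d = |μ_{device A} − μ_{device B}| / σ = |1610.3 − 1561.7| / 80.9 = 0.6007
Noncentrality parameter: δ = d·√(n/2) = 0.6007 × √(41/2) = 2.7200
Two-sided α = 0.01 → critical value z_{0.005} = 2.576.
Power = Φ(δ − 2.576) + Φ(−δ − 2.576) = Φ(0.144) + Φ(-5.296) = 0.5573 + 0.0000 = 0.5573.

Power ≈ 0.557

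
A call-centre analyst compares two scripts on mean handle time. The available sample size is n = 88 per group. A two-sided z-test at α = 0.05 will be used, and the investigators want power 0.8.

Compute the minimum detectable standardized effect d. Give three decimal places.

Required noncentrality: δ = z_{0.025} + z_{0.20} = 1.960 + 0.842 = 2.802.
(Lower-tail contribution to power is negligible for δ > 0.)
δ = d·√(n/2) ⇒ d = δ/√(n/2) = 2.802/√(88/2) = 0.4224.

d ≈ 0.422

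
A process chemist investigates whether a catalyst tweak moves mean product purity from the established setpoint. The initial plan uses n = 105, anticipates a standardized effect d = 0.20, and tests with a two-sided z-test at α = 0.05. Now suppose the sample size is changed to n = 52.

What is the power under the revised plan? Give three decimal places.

Power ≈ 0.303

With n = 52: δ = d·√n = 0.20 × √52 = 1.4422. Critical value z_{0.025} = 1.960.
Revised power = Φ(δ − 1.960) + Φ(−δ − 1.960) = Φ(-0.518) + Φ(-3.402) = 0.3023 + 0.0003 = 0.3027.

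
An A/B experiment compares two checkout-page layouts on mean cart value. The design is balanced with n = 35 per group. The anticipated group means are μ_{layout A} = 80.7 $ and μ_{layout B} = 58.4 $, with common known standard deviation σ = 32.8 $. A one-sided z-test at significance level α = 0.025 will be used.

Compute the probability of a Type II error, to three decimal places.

β ≈ 0.188

Standardized effect: d = |μ_{layout A} − μ_{layout B}| / σ = |80.7 − 58.4| / 32.8 = 0.6799
Noncentrality parameter: δ = d·√(n/2) = 0.6799 × √(35/2) = 2.8441
Critical value for a one-sided test at α = 0.025: z_α = 1.960.
Power = P(Z > 1.960 − δ) = Φ(0.884) = 0.8117.
Type II error: β = 1 − power = 1 − 0.8117 = 0.1883.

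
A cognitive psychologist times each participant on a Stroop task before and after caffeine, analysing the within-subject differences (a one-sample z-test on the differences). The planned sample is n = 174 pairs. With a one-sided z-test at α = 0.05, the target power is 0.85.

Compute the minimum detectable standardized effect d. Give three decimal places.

Need Φ(δ − 1.645) = 0.85, so δ = 1.645 + 1.036 = 2.681.
δ = d·√n ⇒ d = δ/√n = 2.681/√174 = 0.2033.

d ≈ 0.203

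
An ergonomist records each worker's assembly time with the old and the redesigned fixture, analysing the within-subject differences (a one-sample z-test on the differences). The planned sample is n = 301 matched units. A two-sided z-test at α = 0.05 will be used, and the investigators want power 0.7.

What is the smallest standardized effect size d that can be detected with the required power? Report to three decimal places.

Required noncentrality: δ = z_{0.025} + z_{0.30} = 1.960 + 0.524 = 2.484.
(The second rejection-region term Φ(−δ − z_{α/2}) is negligible and dropped.)
δ = d·√n ⇒ d = δ/√n = 2.484/√301 = 0.1432.

d ≈ 0.143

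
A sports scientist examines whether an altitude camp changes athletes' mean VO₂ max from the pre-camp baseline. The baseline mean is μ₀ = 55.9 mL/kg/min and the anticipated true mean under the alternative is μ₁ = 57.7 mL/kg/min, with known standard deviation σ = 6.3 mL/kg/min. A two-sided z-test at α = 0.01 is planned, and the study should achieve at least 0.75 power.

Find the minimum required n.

Standardized effect: d = |μ₁ − μ₀| / σ = |57.7 − 55.9| / 6.3 = 0.2857
For power 0.75 need Φ(δ − z_{0.005}) = 0.75, so δ = z_{0.005} + z_{0.25} = 2.576 + 0.674 = 3.250.
(For δ > 0 the lower-tail rejection region contributes negligibly to power, so the one-term inversion is standard.)
δ = d·√n ⇒ n = (δ/d)² = (3.250 / 0.2857)² = 129.42.
Round up to the next whole unit.

n = 130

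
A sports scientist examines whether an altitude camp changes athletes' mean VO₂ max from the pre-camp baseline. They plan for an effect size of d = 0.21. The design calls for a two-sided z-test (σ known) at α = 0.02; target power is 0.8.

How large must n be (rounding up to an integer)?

n = 228

For power 0.8 need Φ(δ − z_{0.01}) = 0.8, so δ = z_{0.01} + z_{0.20} = 2.326 + 0.842 = 3.168.
(Ignoring the negligible lower-tail rejection probability gives the usual closed-form inversion.)
δ = d·√n ⇒ n = (δ/d)² = (3.168 / 0.21)² = 227.57.
Rounding up, n = 228.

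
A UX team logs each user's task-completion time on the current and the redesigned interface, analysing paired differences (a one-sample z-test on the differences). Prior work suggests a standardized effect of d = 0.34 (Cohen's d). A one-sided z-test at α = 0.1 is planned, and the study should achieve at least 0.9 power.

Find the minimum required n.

n = 57

Set Φ(δ − 1.282) = 0.9; then δ − 1.282 = Φ⁻¹(0.9) = 1.282, giving δ = 2.563.
δ = d·√n ⇒ n = (δ/d)² = (2.563 / 0.34)² = 56.83.
Round up to the next whole unit.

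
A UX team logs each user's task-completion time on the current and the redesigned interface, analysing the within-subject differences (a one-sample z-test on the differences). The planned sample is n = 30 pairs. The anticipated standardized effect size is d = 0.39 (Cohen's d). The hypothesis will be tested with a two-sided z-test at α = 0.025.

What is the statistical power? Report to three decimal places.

Noncentrality parameter: δ = d·√n = 0.39 × √30 = 2.1361
Critical value for a two-sided test at α = 0.025: z_{α/2} = 2.241.
Power = Φ(δ − 2.241) + Φ(−δ − 2.241) = Φ(-0.105) + Φ(-4.378) = 0.4581 + 0.0000 = 0.4581.

Power ≈ 0.458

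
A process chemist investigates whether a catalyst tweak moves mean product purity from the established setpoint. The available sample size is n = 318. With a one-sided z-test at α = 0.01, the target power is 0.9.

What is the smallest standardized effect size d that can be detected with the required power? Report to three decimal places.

d ≈ 0.202

Required noncentrality: δ = z_{0.01} + z_{0.10} = 2.326 + 1.282 = 3.608.
δ = d·√n ⇒ d = δ/√n = 3.608/√318 = 0.2023.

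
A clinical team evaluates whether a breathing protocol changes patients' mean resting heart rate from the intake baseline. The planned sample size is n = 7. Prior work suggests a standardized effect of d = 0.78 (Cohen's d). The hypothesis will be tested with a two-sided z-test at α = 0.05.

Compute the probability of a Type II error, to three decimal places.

Noncentrality parameter: λ = d·√n = 0.78 × √7 = 2.0637
Two-sided α = 0.05 → critical value z_{0.025} = 1.960.
Power = Φ(λ − 1.960) + Φ(−λ − 1.960) = Φ(0.104) + Φ(-4.024) = 0.5413 + 0.0000 = 0.5413.
Type II error: β = 1 − power = 1 − 0.5413 = 0.4587.

β ≈ 0.459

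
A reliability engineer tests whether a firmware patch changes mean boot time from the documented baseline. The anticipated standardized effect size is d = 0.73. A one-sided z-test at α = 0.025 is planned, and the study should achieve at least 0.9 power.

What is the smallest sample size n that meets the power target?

Set Φ(δ − 1.960) = 0.9; then δ − 1.960 = Φ⁻¹(0.9) = 1.282, giving δ = 3.242.
δ = d·√n ⇒ n = (δ/d)² = (3.242 / 0.73)² = 19.72.
Rounding up, n = 20.

n = 20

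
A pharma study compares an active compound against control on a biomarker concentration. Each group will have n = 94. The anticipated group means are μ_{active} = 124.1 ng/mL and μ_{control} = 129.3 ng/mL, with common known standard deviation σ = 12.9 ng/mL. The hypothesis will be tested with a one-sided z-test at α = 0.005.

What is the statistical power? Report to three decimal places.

Power ≈ 0.574

Standardized effect: d = |μ_{active} − μ_{control}| / σ = |124.1 − 129.3| / 12.9 = 0.4031
Noncentrality parameter: δ = d·√(n/2) = 0.4031 × √(94/2) = 2.7635
Critical value for a one-sided test at α = 0.005: z_α = 2.576.
Power = P(Z > 2.576 − δ) = Φ(0.188) = 0.5744.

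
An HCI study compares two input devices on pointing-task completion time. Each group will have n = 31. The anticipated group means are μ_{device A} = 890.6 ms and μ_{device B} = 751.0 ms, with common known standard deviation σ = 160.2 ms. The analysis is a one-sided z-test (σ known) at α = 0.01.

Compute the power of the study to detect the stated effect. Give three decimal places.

Standardized effect: d = |μ_{device A} − μ_{device B}| / σ = |890.6 − 751.0| / 160.2 = 0.8714
Noncentrality parameter: δ = d·√(n/2) = 0.8714 × √(31/2) = 3.4307
Critical value for a one-sided test at α = 0.01: z_α = 2.326.
Power = P(Z > 2.326 − δ) = Φ(1.104) = 0.8653.

Power ≈ 0.865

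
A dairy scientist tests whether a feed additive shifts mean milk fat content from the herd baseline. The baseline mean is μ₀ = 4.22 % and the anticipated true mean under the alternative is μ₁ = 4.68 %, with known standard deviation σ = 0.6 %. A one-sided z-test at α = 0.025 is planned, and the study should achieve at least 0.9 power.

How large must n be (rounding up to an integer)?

Standardized effect: d = |μ₁ − μ₀| / σ = |4.68 − 4.22| / 0.6 = 0.7667
For power 0.9 need Φ(δ − z_{0.025}) = 0.9, so δ = z_{0.025} + z_{0.10} = 1.960 + 1.282 = 3.242.
δ = d·√n ⇒ n = (δ/d)² = (3.242 / 0.7667)² = 17.88.
Rounding up, n = 18.

n = 18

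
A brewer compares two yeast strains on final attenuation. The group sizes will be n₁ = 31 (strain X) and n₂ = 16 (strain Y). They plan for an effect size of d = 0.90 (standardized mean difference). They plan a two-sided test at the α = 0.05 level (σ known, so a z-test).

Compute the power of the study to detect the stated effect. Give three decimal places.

Power ≈ 0.832

Noncentrality parameter: δ = d / √(1/n₁ + 1/n₂) = 0.90 / √(1/31 + 1/16) = 2.9237
Two-sided α = 0.05 → critical value z_{0.025} = 1.960.
Power = Φ(δ − 1.960) + Φ(−δ − 1.960) = Φ(0.964) + Φ(-4.884) = 0.8324 + 0.0000 = 0.8324.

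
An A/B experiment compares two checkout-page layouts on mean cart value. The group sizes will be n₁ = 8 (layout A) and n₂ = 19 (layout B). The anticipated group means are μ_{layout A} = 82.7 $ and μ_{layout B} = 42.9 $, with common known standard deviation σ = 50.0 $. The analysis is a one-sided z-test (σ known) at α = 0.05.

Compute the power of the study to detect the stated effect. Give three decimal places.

Standardized effect: d = |μ_{layout A} − μ_{layout B}| / σ = |82.7 − 42.9| / 50.0 = 0.7960
Noncentrality parameter: δ = d / √(1/n₁ + 1/n₂) = 0.7960 / √(1/8 + 1/19) = 1.8887
Critical value for a one-sided test at α = 0.05: z_α = 1.645.
Power = Φ(δ − 1.645) = Φ(0.244) = 0.5963.

Power ≈ 0.596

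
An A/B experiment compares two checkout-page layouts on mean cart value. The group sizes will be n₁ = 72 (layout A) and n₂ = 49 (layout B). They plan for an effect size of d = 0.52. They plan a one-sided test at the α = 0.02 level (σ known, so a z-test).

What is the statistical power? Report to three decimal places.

Noncentrality parameter: δ = d / √(1/n₁ + 1/n₂) = 0.52 / √(1/72 + 1/49) = 2.8079
Critical value for a one-sided test at α = 0.02: z_α = 2.054.
Power = P(Z > 2.054 − δ) = Φ(0.754) = 0.7746.

Power ≈ 0.775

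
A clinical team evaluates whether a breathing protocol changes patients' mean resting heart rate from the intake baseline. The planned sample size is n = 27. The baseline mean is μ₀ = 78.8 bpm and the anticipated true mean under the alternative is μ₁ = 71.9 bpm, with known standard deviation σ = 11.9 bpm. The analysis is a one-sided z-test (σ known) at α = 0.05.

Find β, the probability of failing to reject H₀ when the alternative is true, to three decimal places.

β ≈ 0.086

Standardized effect: d = |μ₁ − μ₀| / σ = |71.9 − 78.8| / 11.9 = 0.5798
Noncentrality parameter: δ = d·√n = 0.5798 × √27 = 3.0129
One-sided α = 0.05 → critical value z_{0.05} = 1.645.
Power = P(Z > 1.645 − δ) = Φ(1.368) = 0.9144.
Type II error: β = 1 − power = 1 − 0.9144 = 0.0856.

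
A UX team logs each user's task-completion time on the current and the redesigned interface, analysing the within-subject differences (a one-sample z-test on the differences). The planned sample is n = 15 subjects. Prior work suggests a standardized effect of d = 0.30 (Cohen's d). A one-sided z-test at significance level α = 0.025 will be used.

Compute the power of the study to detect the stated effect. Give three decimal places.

Power ≈ 0.212

Noncentrality parameter: δ = d·√n = 0.30 × √15 = 1.1619
One-sided α = 0.025 → critical value z_{0.025} = 1.960.
Power = Φ(δ − 1.960) = Φ(-0.798) = 0.2124.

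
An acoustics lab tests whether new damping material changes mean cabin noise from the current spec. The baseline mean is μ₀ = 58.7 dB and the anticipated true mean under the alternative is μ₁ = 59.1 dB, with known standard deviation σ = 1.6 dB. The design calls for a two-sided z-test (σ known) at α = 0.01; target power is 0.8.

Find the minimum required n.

n = 187

Standardized effect: d = |μ₁ − μ₀| / σ = |59.1 − 58.7| / 1.6 = 0.2500
For power 0.8 need Φ(δ − z_{0.005}) = 0.8, so δ = z_{0.005} + z_{0.20} = 2.576 + 0.842 = 3.417.
(For δ > 0 the lower-tail rejection region contributes negligibly to power, so the one-term inversion is standard.)
δ = d·√n ⇒ n = (δ/d)² = (3.417 / 0.2500)² = 186.86.
Round up to the next whole unit.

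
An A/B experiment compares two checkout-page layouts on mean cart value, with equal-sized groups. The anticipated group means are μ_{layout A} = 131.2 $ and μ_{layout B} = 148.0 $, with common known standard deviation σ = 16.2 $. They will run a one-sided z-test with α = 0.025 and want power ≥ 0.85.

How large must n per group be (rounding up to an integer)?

n = 17 per group

Standardized effect: d = |μ_{layout A} − μ_{layout B}| / σ = |131.2 − 148.0| / 16.2 = 1.0370
For power 0.85 need Φ(δ − z_{0.025}) = 0.85, so δ = z_{0.025} + z_{0.15} = 1.960 + 1.036 = 2.996.
δ = d·√(n/2) ⇒ n = 2(δ/d)² = 2 × (2.996 / 1.0370)² = 16.70.
Rounding up, n = 17 per group.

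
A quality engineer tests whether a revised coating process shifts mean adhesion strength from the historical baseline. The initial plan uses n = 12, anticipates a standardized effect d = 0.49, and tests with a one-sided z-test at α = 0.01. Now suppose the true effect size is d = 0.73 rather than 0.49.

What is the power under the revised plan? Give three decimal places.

With d = 0.73: δ = d·√n = 0.73 × √12 = 2.5288. Critical value z_{0.01} = 2.326.
Revised power = Φ(δ − 2.326) = Φ(0.202) = 0.5802.

Power ≈ 0.580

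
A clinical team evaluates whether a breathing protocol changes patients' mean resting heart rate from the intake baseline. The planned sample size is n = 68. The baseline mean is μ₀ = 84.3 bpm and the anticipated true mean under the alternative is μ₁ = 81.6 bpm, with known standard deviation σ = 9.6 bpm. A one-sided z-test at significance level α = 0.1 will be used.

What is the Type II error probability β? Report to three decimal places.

β ≈ 0.150

Standardized effect: d = |μ₁ − μ₀| / σ = |81.6 − 84.3| / 9.6 = 0.2813
Noncentrality parameter: δ = d·√n = 0.2813 × √68 = 2.3192
One-sided α = 0.1 → critical value z_{0.1} = 1.282.
Power = Φ(δ − 1.282) = Φ(1.038) = 0.8503.
Type II error: β = 1 − power = 1 − 0.8503 = 0.1497.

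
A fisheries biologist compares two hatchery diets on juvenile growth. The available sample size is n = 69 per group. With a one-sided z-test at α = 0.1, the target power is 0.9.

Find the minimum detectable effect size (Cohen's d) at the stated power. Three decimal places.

d ≈ 0.436

Need Φ(δ − 1.282) = 0.9, so δ = 1.282 + 1.282 = 2.563.
δ = d·√(n/2) ⇒ d = δ/√(n/2) = 2.563/√(69/2) = 0.4364.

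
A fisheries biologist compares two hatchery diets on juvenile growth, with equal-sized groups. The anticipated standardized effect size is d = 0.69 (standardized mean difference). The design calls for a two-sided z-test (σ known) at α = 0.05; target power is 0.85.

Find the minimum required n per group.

For power 0.85 need Φ(δ − z_{0.025}) = 0.85, so δ = z_{0.025} + z_{0.15} = 1.960 + 1.036 = 2.996.
(The Φ(−δ − z_{α/2}) term is vanishingly small for δ > 0 and is dropped in the standard sample-size formula.)
δ = d·√(n/2) ⇒ n = 2(δ/d)² = 2 × (2.996 / 0.69)² = 37.72.
Round up to the next whole unit.

n = 38 per group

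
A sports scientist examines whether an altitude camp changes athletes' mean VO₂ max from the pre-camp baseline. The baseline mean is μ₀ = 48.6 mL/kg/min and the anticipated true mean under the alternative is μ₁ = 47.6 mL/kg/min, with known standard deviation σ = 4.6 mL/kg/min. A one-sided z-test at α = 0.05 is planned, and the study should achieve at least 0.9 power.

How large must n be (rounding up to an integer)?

Standardized effect: d = |μ₁ − μ₀| / σ = |47.6 − 48.6| / 4.6 = 0.2174
Set Φ(δ − 1.645) = 0.9; then δ − 1.645 = Φ⁻¹(0.9) = 1.282, giving δ = 2.926.
δ = d·√n ⇒ n = (δ/d)² = (2.926 / 0.2174)² = 181.21.
Round up to the next whole unit.

n = 182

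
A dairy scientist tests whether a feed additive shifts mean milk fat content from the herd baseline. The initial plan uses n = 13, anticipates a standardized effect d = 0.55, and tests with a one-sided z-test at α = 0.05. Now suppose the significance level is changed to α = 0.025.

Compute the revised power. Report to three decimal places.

Power ≈ 0.509

δ = d·√n = 0.55 × √13 = 1.9831 (unchanged). New critical value: z_{0.025} = 1.960.
Revised power = P(Z > 1.960 − δ) = Φ(0.023) = 0.5092.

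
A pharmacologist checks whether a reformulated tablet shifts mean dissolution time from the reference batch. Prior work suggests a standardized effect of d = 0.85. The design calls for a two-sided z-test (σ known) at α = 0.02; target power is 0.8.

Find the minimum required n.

For power 0.8 need Φ(δ − z_{0.01}) = 0.8, so δ = z_{0.01} + z_{0.20} = 2.326 + 0.842 = 3.168.
(For δ > 0 the lower-tail rejection region contributes negligibly to power, so the one-term inversion is standard.)
δ = d·√n ⇒ n = (δ/d)² = (3.168 / 0.85)² = 13.89.
Round up to the next whole unit.

n = 14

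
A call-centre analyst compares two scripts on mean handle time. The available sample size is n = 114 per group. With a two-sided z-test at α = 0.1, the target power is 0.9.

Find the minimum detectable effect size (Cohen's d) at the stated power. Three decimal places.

Need Φ(δ − 1.645) = 0.9, so δ = 1.645 + 1.282 = 2.926.
(The second rejection-region term Φ(−δ − z_{α/2}) is negligible and dropped.)
δ = d·√(n/2) ⇒ d = δ/√(n/2) = 2.926/√(114/2) = 0.3876.

d ≈ 0.388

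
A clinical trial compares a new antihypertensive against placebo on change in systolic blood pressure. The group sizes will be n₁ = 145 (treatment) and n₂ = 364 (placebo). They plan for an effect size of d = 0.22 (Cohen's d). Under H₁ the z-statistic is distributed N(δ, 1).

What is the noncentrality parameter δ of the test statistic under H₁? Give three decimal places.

The noncentrality parameter scales effect size by the design's sample-size factor: δ = d / √(1/n₁ + 1/n₂) = 0.22 / √(1/145 + 1/364) = 2.2403

δ ≈ 2.240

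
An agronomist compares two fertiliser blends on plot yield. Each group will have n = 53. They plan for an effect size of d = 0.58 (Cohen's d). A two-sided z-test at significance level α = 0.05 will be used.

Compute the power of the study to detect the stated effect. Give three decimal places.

Noncentrality parameter: δ = d·√(n/2) = 0.58 × √(53/2) = 2.9857
Critical value for a two-sided test at α = 0.05: z_{α/2} = 1.960.
Power = Φ(δ − 1.960) + Φ(−δ − 1.960) = Φ(1.026) + Φ(-4.946) = 0.8475 + 0.0000 = 0.8475.

Power ≈ 0.848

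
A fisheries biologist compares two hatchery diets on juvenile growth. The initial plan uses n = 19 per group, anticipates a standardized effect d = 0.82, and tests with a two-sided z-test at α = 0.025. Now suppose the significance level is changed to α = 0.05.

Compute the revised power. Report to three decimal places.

δ = d·√(n/2) = 0.82 × √(19/2) = 2.5274 (unchanged). New critical value: z_{0.025} = 1.960.
Revised power = Φ(δ − 1.960) + Φ(−δ − 1.960) = Φ(0.567) + Φ(-4.487) = 0.7148 + 0.0000 = 0.7148.

Power ≈ 0.715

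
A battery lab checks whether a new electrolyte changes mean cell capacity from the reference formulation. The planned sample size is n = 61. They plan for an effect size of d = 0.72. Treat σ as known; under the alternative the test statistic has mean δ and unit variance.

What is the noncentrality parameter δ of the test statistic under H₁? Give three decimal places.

The noncentrality parameter scales effect size by the design's sample-size factor: δ = d·√n = 0.72 × √61 = 5.6234

δ ≈ 5.623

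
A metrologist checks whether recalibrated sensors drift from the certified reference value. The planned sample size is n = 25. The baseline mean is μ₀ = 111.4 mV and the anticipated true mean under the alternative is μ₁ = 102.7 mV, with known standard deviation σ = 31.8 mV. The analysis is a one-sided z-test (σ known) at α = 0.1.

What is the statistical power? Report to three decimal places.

Power ≈ 0.534

Standardized effect: d = |μ₁ − μ₀| / σ = |102.7 − 111.4| / 31.8 = 0.2736
Noncentrality parameter: δ = d·√n = 0.2736 × √25 = 1.3679
One-sided α = 0.1 → critical value z_{0.1} = 1.282.
Power = P(Z > 1.282 − δ) = Φ(0.086) = 0.5344.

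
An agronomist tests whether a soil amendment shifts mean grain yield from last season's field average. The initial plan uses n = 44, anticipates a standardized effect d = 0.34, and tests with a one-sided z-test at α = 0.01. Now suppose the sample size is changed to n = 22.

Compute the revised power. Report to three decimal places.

Power ≈ 0.232

With n = 22: δ = d·√n = 0.34 × √22 = 1.5947. Critical value z_{0.01} = 2.326.
Revised power = P(Z > 2.326 − δ) = Φ(-0.732) = 0.2322.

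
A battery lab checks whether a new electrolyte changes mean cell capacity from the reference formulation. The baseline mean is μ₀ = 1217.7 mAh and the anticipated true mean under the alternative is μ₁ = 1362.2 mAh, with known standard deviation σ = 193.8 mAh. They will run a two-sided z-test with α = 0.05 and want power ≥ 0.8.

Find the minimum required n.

n = 15

Standardized effect: d = |μ₁ − μ₀| / σ = |1362.2 − 1217.7| / 193.8 = 0.7456
For power 0.8 need Φ(δ − z_{0.025}) = 0.8, so δ = z_{0.025} + z_{0.20} = 1.960 + 0.842 = 2.802.
(Ignoring the negligible lower-tail rejection probability gives the usual closed-form inversion.)
δ = d·√n ⇒ n = (δ/d)² = (2.802 / 0.7456)² = 14.12.
Round up to the next whole unit.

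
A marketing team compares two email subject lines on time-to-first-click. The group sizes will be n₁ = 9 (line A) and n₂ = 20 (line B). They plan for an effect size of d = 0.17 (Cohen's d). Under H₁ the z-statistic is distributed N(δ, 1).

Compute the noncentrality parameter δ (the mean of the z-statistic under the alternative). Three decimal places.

The noncentrality parameter scales effect size by the design's sample-size factor: δ = d / √(1/n₁ + 1/n₂) = 0.17 / √(1/9 + 1/20) = 0.4235

δ ≈ 0.424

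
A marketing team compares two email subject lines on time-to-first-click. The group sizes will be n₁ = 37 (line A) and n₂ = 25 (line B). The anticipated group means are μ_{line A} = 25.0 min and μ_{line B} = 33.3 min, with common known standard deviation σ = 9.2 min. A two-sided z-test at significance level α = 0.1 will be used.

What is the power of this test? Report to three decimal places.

Standardized effect: d = |μ_{line A} − μ_{line B}| / σ = |25.0 − 33.3| / 9.2 = 0.9022
Noncentrality parameter: δ = d / √(1/n₁ + 1/n₂) = 0.9022 / √(1/37 + 1/25) = 3.4847
Critical value for a two-sided test at α = 0.1: z_{α/2} = 1.645.
Power = Φ(δ − 1.645) + Φ(−δ − 1.645) = Φ(1.840) + Φ(-5.130) = 0.9671 + 0.0000 = 0.9671.

Power ≈ 0.967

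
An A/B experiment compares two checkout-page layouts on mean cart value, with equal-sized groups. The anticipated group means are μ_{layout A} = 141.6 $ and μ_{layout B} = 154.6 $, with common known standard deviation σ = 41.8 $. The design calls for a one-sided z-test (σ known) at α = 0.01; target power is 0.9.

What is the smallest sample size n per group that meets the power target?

n = 270 per group

Standardized effect: d = |μ_{layout A} − μ_{layout B}| / σ = |141.6 − 154.6| / 41.8 = 0.3110
Set Φ(δ − 2.326) = 0.9; then δ − 2.326 = Φ⁻¹(0.9) = 1.282, giving δ = 3.608.
δ = d·√(n/2) ⇒ n = 2(δ/d)² = 2 × (3.608 / 0.3110)² = 269.16.
Round up to the next whole unit.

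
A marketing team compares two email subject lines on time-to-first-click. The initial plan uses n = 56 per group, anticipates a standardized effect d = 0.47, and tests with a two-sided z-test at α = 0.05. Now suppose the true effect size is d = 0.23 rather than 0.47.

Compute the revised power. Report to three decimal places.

With d = 0.23: δ = d·√(n/2) = 0.23 × √(56/2) = 1.2170. Critical value z_{0.025} = 1.960.
Revised power = Φ(δ − 1.960) + Φ(−δ − 1.960) = Φ(-0.743) + Φ(-3.177) = 0.2288 + 0.0007 = 0.2295.

Power ≈ 0.230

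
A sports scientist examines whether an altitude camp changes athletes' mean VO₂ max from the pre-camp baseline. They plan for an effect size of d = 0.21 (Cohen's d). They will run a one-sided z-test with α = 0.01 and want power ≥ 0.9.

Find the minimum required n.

For power 0.9 need Φ(δ − z_{0.01}) = 0.9, so δ = z_{0.01} + z_{0.10} = 2.326 + 1.282 = 3.608.
δ = d·√n ⇒ n = (δ/d)² = (3.608 / 0.21)² = 295.17.
Rounding up, n = 296.

n = 296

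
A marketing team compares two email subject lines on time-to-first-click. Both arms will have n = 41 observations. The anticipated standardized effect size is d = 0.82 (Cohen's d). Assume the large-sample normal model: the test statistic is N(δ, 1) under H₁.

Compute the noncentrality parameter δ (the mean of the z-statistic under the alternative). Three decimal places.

δ = d·√(n/2) = 0.82 × √(41/2) = 3.7127

δ ≈ 3.713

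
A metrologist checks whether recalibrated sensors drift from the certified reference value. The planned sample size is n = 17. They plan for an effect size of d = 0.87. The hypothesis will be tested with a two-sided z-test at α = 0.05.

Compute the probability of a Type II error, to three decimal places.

Noncentrality parameter: λ = d·√n = 0.87 × √17 = 3.5871
Two-sided α = 0.05 → critical value z_{0.025} = 1.960.
Power = Φ(λ − 1.960) + Φ(−λ − 1.960) = Φ(1.627) + Φ(-5.547) = 0.9481 + 0.0000 = 0.9481.
Type II error: β = 1 − power = 1 − 0.9481 = 0.0519.

β ≈ 0.052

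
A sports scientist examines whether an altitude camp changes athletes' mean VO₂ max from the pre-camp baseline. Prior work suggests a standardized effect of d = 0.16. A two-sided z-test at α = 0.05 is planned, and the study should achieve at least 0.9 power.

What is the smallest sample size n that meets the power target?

For power 0.9 need Φ(δ − z_{0.025}) = 0.9, so δ = z_{0.025} + z_{0.10} = 1.960 + 1.282 = 3.242.
(The Φ(−δ − z_{α/2}) term is vanishingly small for δ > 0 and is dropped in the standard sample-size formula.)
δ = d·√n ⇒ n = (δ/d)² = (3.242 / 0.16)² = 410.45.
Rounding up, n = 411.

n = 411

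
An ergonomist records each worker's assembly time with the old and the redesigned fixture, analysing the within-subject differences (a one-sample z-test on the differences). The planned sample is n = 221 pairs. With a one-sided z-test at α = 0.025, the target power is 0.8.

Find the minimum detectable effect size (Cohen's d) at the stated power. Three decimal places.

Required noncentrality: δ = z_{0.025} + z_{0.20} = 1.960 + 0.842 = 2.802.
δ = d·√n ⇒ d = δ/√n = 2.802/√221 = 0.1885.

d ≈ 0.188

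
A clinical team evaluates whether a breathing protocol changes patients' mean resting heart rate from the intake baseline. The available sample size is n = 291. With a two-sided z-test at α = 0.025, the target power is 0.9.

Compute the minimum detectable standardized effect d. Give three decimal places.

d ≈ 0.207

Need Φ(δ − 2.241) = 0.9, so δ = 2.241 + 1.282 = 3.523.
(The second rejection-region term Φ(−δ − z_{α/2}) is negligible and dropped.)
δ = d·√n ⇒ d = δ/√n = 3.523/√291 = 0.2065.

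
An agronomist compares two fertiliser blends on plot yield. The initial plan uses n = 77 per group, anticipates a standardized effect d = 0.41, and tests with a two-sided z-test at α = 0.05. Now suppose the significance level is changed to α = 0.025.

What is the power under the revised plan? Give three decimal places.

Power ≈ 0.619

δ = d·√(n/2) = 0.41 × √(77/2) = 2.5440 (unchanged). New critical value: z_{0.0125} = 2.241.
Revised power = Φ(δ − 2.241) + Φ(−δ − 2.241) = Φ(0.303) + Φ(-4.785) = 0.6189 + 0.0000 = 0.6189.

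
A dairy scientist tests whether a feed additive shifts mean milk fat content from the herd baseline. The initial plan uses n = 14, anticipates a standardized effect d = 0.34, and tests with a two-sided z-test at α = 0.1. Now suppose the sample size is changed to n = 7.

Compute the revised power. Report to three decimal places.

Power ≈ 0.234

With n = 7: δ = d·√n = 0.34 × √7 = 0.8996. Critical value z_{0.05} = 1.645.
Revised power = Φ(δ − 1.645) + Φ(−δ − 1.645) = Φ(-0.745) + Φ(-2.544) = 0.2280 + 0.0055 = 0.2335.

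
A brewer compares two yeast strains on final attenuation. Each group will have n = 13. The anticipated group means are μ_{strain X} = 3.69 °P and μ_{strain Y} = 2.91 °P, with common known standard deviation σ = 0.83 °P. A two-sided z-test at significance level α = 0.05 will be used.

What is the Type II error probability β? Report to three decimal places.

β ≈ 0.331

Standardized effect: d = |μ_{strain X} − μ_{strain Y}| / σ = |3.69 − 2.91| / 0.83 = 0.9398
Noncentrality parameter: δ = d·√(n/2) = 0.9398 × √(13/2) = 2.3959
Critical value for a two-sided test at α = 0.05: z_{α/2} = 1.960.
Power = Φ(δ − 1.960) + Φ(−δ − 1.960) = Φ(0.436) + Φ(-4.356) = 0.6686 + 0.0000 = 0.6686.
Type II error: β = 1 − power = 1 − 0.6686 = 0.3314.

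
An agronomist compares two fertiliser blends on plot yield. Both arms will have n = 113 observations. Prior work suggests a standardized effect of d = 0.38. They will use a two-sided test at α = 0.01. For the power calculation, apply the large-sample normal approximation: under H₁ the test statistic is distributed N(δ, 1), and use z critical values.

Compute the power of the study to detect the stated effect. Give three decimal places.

Noncentrality parameter: δ = d·√(n/2) = 0.38 × √(113/2) = 2.8563
Critical value for a two-sided test at α = 0.01: z_{α/2} = 2.576.
Power = Φ(δ − 2.576) + Φ(−δ − 2.576) = Φ(0.280) + Φ(-5.432) = 0.6105 + 0.0000 = 0.6105.

Power ≈ 0.610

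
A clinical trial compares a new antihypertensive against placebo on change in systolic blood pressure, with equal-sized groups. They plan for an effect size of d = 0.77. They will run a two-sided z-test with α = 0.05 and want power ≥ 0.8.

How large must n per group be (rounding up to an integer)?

Set Φ(δ − 1.960) = 0.8; then δ − 1.960 = Φ⁻¹(0.8) = 0.842, giving δ = 2.802.
(For δ > 0 the lower-tail rejection region contributes negligibly to power, so the one-term inversion is standard.)
δ = d·√(n/2) ⇒ n = 2(δ/d)² = 2 × (2.802 / 0.77)² = 26.48.
Round up to the next whole unit.

n = 27 per group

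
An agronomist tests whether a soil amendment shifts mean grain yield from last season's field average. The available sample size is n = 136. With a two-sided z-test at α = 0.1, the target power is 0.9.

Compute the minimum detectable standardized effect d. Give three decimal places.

d ≈ 0.251

Need Φ(δ − 1.645) = 0.9, so δ = 1.645 + 1.282 = 2.926.
(The second rejection-region term Φ(−δ − z_{α/2}) is negligible and dropped.)
δ = d·√n ⇒ d = δ/√n = 2.926/√136 = 0.2509.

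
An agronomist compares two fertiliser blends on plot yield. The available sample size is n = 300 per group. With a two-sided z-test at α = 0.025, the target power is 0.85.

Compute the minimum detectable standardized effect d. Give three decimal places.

d ≈ 0.268

Required noncentrality: δ = z_{0.0125} + z_{0.15} = 2.241 + 1.036 = 3.278.
(Lower-tail contribution to power is negligible for δ > 0.)
δ = d·√(n/2) ⇒ d = δ/√(n/2) = 3.278/√(300/2) = 0.2676.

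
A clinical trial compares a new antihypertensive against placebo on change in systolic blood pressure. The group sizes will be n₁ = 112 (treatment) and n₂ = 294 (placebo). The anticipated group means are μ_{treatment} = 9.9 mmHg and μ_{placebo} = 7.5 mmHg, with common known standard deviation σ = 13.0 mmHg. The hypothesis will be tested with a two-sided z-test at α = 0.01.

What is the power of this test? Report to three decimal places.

Standardized effect: d = |μ_{treatment} − μ_{placebo}| / σ = |9.9 − 7.5| / 13.0 = 0.1846
Noncentrality parameter: δ = d / √(1/n₁ + 1/n₂) = 0.1846 / √(1/112 + 1/294) = 1.6626
Two-sided α = 0.01 → critical value z_{0.005} = 2.576.
Power = Φ(δ − 2.576) + Φ(−δ − 2.576) = Φ(-0.913) + Φ(-4.238) = 0.1806 + 0.0000 = 0.1806.

Power ≈ 0.181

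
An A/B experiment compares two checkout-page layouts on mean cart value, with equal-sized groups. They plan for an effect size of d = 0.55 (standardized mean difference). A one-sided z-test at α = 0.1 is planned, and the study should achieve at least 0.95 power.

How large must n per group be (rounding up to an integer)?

n = 57 per group

For power 0.95 need Φ(δ − z_{0.1}) = 0.95, so δ = z_{0.1} + z_{0.05} = 1.282 + 1.645 = 2.926.
δ = d·√(n/2) ⇒ n = 2(δ/d)² = 2 × (2.926 / 0.55)² = 56.62.
Round up to the next whole unit.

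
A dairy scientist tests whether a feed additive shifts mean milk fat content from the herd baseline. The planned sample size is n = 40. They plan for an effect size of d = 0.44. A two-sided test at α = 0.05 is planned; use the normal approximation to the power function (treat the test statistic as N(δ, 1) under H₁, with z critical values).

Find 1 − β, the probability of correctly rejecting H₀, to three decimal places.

Noncentrality parameter: δ = d·√n = 0.44 × √40 = 2.7828
Critical value for a two-sided test at α = 0.05: z_{α/2} = 1.960.
Power = Φ(δ − 1.960) + Φ(−δ − 1.960) = Φ(0.823) + Φ(-4.743) = 0.7947 + 0.0000 = 0.7947.

Power ≈ 0.795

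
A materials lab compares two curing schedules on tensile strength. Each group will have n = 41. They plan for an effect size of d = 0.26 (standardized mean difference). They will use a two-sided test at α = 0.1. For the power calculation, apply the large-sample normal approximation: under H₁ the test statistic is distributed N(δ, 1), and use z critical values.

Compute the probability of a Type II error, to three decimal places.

β ≈ 0.678

Noncentrality parameter: δ = d·√(n/2) = 0.26 × √(41/2) = 1.1772
Critical value for a two-sided test at α = 0.1: z_{α/2} = 1.645.
Power = Φ(δ − 1.645) + Φ(−δ − 1.645) = Φ(-0.468) + Φ(-2.822) = 0.3200 + 0.0024 = 0.3224.
Type II error: β = 1 − power = 1 − 0.3224 = 0.6776.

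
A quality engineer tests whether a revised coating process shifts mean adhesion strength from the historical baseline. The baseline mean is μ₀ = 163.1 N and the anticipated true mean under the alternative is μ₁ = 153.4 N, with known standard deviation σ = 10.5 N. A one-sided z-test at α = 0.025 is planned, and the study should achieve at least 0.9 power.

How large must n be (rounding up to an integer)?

Standardized effect: d = |μ₁ − μ₀| / σ = |153.4 − 163.1| / 10.5 = 0.9238
For power 0.9 need Φ(δ − z_{0.025}) = 0.9, so δ = z_{0.025} + z_{0.10} = 1.960 + 1.282 = 3.242.
δ = d·√n ⇒ n = (δ/d)² = (3.242 / 0.9238)² = 12.31.
Rounding up, n = 13.

n = 13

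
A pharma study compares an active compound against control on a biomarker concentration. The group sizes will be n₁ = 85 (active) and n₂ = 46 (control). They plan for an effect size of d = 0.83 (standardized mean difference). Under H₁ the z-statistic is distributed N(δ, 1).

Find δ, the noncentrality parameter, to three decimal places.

δ = d / √(1/n₁ + 1/n₂) = 0.83 / √(1/85 + 1/46) = 4.5345

δ ≈ 4.535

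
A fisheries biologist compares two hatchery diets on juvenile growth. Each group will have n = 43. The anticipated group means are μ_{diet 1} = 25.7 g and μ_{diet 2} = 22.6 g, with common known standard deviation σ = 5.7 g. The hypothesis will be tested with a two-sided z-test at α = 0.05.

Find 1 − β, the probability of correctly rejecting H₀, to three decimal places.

Standardized effect: d = |μ_{diet 1} − μ_{diet 2}| / σ = |25.7 − 22.6| / 5.7 = 0.5439
Noncentrality parameter: δ = d·√(n/2) = 0.5439 × √(43/2) = 2.5218
Two-sided α = 0.05 → critical value z_{0.025} = 1.960.
Power = Φ(δ − 1.960) + Φ(−δ − 1.960) = Φ(0.562) + Φ(-4.482) = 0.7129 + 0.0000 = 0.7129.

Power ≈ 0.713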